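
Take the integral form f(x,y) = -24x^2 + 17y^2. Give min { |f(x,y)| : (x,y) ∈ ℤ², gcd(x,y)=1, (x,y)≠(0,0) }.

descent: ρ → (17,34,-7)  [lands on river]
river: ρ → (-7,36,12)
river: ρ → (12,36,-7)
river: ρ → (-7,34,17)
closes: descent 1, river 4
min |a| on river = 7

7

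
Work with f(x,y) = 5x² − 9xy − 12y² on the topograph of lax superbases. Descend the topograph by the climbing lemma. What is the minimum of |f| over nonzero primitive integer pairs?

descent: ρ → (-12,9,5)  [lands on river]
river: ρ → (5,11,-10)
river: ρ → (-10,9,6)
river: ρ → (6,15,-4)
river: ρ → (-4,17,2)
river: ρ → (2,15,-12)
closes: descent 1, river 6
min |a| on river = 2

2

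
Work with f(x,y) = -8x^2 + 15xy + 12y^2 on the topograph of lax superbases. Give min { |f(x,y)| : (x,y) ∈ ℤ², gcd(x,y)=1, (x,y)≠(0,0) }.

river: ρ → (12,9,-11)
river: ρ → (-11,13,10)
river: ρ → (10,7,-14)
river: ρ → (-14,21,3)
river: ρ → (3,21,-14)
river: ρ → (-14,7,10)
river: ρ → (10,13,-11)
river: ρ → (-11,9,12)
river: ρ → (12,15,-8)
river: ρ → (-8,17,10)
river: ρ → (10,23,-2)
river: ρ → (-2,21,21)
river: ρ → (21,21,-2)
river: ρ → (-2,23,10)
river: ρ → (10,17,-8)
river: ρ → (-8,15,12)
closes: descent 0, river 16
min |a| on river = 2

2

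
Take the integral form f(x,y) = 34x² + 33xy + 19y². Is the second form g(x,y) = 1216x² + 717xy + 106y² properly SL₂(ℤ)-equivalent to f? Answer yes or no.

D₁ = -1495, D₂ = -1495
f: flip: (34,33,19)→(19,-33,34)
f: translate: b→5 (≡-33 mod 38), so (19,-33,34)→(19,5,20)
f: reduced (well bottom): (19,5,20) with a≤c, −a<b≤a
g: flip: (1216,717,106)→(106,-717,1216)
g: translate: b→-81 (≡-717 mod 212), so (106,-717,1216)→(106,-81,19)
g: flip: (106,-81,19)→(19,81,106)
g: translate: b→5 (≡81 mod 38), so (19,81,106)→(19,5,20)
g: reduced (well bottom): (19,5,20) with a≤c, −a<b≤a
reduced forms (19, 5, 20) vs (19, 5, 20) ⇒ equivalent

yes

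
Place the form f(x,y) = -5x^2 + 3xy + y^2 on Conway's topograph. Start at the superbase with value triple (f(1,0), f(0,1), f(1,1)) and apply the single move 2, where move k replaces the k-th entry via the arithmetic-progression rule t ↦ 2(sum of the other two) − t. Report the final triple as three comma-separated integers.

start (-5,1,-1) = (f(1,0),f(0,1),f(1,1))
replace slot 2: 2·((-5)+(-1)) − 1 = -13 → (-5,-13,-1)

-5,-13,-1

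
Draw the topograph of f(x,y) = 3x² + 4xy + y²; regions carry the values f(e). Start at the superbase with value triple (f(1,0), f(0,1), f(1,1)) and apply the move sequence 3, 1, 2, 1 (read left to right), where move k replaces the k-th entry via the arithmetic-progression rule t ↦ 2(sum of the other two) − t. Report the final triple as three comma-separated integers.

start (3,1,8) = (f(1,0),f(0,1),f(1,1))
replace slot 3: 2·(3+1) − 8 = 0 → (3,1,0)
replace slot 1: 2·(1+0) − 3 = -1 → (-1,1,0)
replace slot 2: 2·((-1)+0) − 1 = -3 → (-1,-3,0)
replace slot 1: 2·((-3)+0) − (-1) = -5 → (-5,-3,0)

-5,-3,0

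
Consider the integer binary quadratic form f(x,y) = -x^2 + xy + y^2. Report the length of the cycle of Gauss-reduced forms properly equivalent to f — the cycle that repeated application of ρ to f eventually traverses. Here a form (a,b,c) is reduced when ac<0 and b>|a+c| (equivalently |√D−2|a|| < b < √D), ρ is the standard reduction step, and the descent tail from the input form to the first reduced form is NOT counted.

D = 5, ⌊√D⌋ = 2
river: ρ → (1,1,-1)
river: ρ → (-1,1,1)
ρ-cycle length = 2 (tail of 0 descent steps not counted)

2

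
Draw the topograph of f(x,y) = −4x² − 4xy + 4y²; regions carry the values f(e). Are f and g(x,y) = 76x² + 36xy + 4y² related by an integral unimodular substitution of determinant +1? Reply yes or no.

D₁ = 80, D₂ = 80
river cycle of f (length 2): (4, 4, -4), (-4, 4, 4)
river cycle of g (length 2): (4, 4, -4), (-4, 4, 4)
cycles coincide ⇒ equivalent

yes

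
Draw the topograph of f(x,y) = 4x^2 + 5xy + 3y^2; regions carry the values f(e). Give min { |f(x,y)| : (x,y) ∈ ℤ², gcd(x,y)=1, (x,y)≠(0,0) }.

translate: b→-3 (≡5 mod 8), so (4,5,3)→(4,-3,2)
flip: (4,-3,2)→(2,3,4)
translate: b→-1 (≡3 mod 4), so (2,3,4)→(2,-1,3)
reduced (well bottom): (2,-1,3) with a≤c, −a<b≤a
well minimum = a = 2

2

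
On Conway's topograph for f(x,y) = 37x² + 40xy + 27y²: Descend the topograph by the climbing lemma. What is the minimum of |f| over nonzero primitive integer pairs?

translate: b→-34 (≡40 mod 74), so (37,40,27)→(37,-34,24)
flip: (37,-34,24)→(24,34,37)
translate: b→-14 (≡34 mod 48), so (24,34,37)→(24,-14,27)
reduced (well bottom): (24,-14,27) with a≤c, −a<b≤a
well minimum = a = 24

24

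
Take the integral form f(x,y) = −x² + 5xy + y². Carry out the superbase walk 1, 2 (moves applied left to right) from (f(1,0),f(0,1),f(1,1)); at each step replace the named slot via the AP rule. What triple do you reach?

start (-1,1,5) = (f(1,0),f(0,1),f(1,1))
replace slot 1: 2·(1+5) − (-1) = 13 → (13,1,5)
replace slot 2: 2·(13+5) − 1 = 35 → (13,35,5)

13,35,5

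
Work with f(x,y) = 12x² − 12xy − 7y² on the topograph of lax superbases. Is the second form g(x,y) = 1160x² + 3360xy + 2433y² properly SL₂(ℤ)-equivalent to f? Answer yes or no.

D₁ = 480, D₂ = 480
river cycle of f (length 4): (-7, 12, 12), (12, 12, -7), (-7, 16, 8), (8, 16, -7)
river cycle of g (length 4): (12, 12, -7), (-7, 16, 8), (8, 16, -7), (-7, 12, 12)
cycles coincide ⇒ equivalent

yes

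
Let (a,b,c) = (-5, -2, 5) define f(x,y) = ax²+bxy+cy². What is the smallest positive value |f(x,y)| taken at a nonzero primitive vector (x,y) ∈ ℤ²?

descent: ρ → (5,2,-5)  [lands on river]
river: ρ → (-5,8,2)
river: ρ → (2,8,-5)
river: ρ → (-5,2,5)
river: ρ → (5,8,-2)
river: ρ → (-2,8,5)
closes: descent 1, river 6
min |a| on river = 2

2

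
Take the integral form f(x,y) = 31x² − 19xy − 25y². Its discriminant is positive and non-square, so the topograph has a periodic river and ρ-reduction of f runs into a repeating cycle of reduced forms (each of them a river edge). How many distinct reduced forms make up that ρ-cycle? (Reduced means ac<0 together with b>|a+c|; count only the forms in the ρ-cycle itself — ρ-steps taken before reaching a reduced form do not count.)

D = 3461, ⌊√D⌋ = 58
descent: ρ → (-25,19,31)  [lands on river]
river: ρ → (31,43,-13)
river: ρ → (-13,35,43)
river: ρ → (43,51,-5)
river: ρ → (-5,49,53)
river: ρ → (53,57,-1)
river: ρ → (-1,57,53)
river: ρ → (53,49,-5)
river: ρ → (-5,51,43)
river: ρ → (43,35,-13)
river: ρ → (-13,43,31)
river: ρ → (31,19,-25)
river: ρ → (-25,31,25)
river: ρ → (25,19,-31)
river: ρ → (-31,43,13)
river: ρ → (13,35,-43)
river: ρ → (-43,51,5)
river: ρ → (5,49,-53)
river: ρ → (-53,57,1)
river: ρ → (1,57,-53)
river: ρ → (-53,49,5)
river: ρ → (5,51,-43)
river: ρ → (-43,35,13)
river: ρ → (13,43,-31)
river: ρ → (-31,19,25)
river: ρ → (25,31,-25)
ρ-cycle length = 26 (tail of 1 descent step not counted)

26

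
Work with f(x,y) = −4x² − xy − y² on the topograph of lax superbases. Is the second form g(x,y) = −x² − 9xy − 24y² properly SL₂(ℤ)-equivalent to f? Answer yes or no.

D₁ = -15, D₂ = -15
f is negative-definite; reduce −f:
−f: flip: (4,1,1)→(1,-1,4)
−f: translate: b→1 (≡-1 mod 2), so (1,-1,4)→(1,1,4)
−f: reduced (well bottom): (1,1,4) with a≤c, −a<b≤a
flip sign back: reduced form of f is (-1,-1,-4)
g is negative-definite; reduce −g:
−g: translate: b→1 (≡9 mod 2), so (1,9,24)→(1,1,4)
−g: reduced (well bottom): (1,1,4) with a≤c, −a<b≤a
flip sign back: reduced form of g is (-1,-1,-4)
reduced forms (-1, -1, -4) vs (-1, -1, -4) ⇒ equivalent

yes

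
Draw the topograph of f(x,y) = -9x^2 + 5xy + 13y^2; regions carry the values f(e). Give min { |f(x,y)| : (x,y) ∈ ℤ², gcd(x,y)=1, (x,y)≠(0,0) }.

river: ρ → (13,21,-1)
river: ρ → (-1,21,13)
river: ρ → (13,5,-9)
river: ρ → (-9,13,9)
river: ρ → (9,5,-13)
river: ρ → (-13,21,1)
river: ρ → (1,21,-13)
river: ρ → (-13,5,9)
river: ρ → (9,13,-9)
river: ρ → (-9,5,13)
closes: descent 0, river 10
min |a| on river = 1

1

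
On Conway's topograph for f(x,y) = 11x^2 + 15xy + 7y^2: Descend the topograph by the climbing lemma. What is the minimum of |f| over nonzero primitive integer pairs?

translate: b→-7 (≡15 mod 22), so (11,15,7)→(11,-7,3)
flip: (11,-7,3)→(3,7,11)
translate: b→1 (≡7 mod 6), so (3,7,11)→(3,1,7)
reduced (well bottom): (3,1,7) with a≤c, −a<b≤a
well minimum = a = 3

3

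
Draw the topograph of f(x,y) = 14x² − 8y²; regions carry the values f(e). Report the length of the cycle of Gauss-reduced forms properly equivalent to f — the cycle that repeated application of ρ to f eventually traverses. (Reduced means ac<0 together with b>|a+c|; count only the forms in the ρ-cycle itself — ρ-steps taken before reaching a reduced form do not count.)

D = 448, ⌊√D⌋ = 21
descent: ρ → (-8,16,6)  [lands on river]
river: ρ → (6,20,-2)
river: ρ → (-2,20,6)
river: ρ → (6,16,-8)
ρ-cycle length = 4 (tail of 1 descent step not counted)

4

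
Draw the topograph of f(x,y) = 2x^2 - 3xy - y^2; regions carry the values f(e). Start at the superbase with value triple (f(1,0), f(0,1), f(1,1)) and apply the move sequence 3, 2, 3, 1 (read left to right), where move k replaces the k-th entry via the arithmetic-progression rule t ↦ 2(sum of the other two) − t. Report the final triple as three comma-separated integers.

start (2,-1,-2) = (f(1,0),f(0,1),f(1,1))
replace slot 3: 2·(2+(-1)) − (-2) = 4 → (2,-1,4)
replace slot 2: 2·(2+4) − (-1) = 13 → (2,13,4)
replace slot 3: 2·(2+13) − 4 = 26 → (2,13,26)
replace slot 1: 2·(13+26) − 2 = 76 → (76,13,26)

76,13,26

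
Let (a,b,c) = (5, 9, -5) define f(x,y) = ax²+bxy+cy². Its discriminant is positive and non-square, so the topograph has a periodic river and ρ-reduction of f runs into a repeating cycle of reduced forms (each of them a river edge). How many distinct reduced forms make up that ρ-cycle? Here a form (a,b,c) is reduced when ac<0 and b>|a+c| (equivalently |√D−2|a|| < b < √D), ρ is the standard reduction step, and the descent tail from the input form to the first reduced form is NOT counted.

D = 181, ⌊√D⌋ = 13
river: ρ → (-5,11,3)
river: ρ → (3,13,-1)
river: ρ → (-1,13,3)
river: ρ → (3,11,-5)
river: ρ → (-5,9,5)
river: ρ → (5,11,-3)
river: ρ → (-3,13,1)
river: ρ → (1,13,-3)
river: ρ → (-3,11,5)
river: ρ → (5,9,-5)
ρ-cycle length = 10 (tail of 0 descent steps not counted)

10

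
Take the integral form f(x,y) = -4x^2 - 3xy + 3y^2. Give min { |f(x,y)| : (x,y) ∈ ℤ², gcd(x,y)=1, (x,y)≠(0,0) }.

descent: ρ → (3,3,-4)  [lands on river]
river: ρ → (-4,5,2)
river: ρ → (2,7,-1)
river: ρ → (-1,7,2)
river: ρ → (2,5,-4)
river: ρ → (-4,3,3)
closes: descent 1, river 6
min |a| on river = 1

1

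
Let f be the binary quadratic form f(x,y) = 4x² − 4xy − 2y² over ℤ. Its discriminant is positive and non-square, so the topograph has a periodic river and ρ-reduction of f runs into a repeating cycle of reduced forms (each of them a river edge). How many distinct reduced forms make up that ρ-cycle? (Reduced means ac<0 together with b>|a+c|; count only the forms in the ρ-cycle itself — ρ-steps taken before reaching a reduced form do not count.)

D = 48, ⌊√D⌋ = 6
descent: ρ → (-2,4,4)  [lands on river]
river: ρ → (4,4,-2)
ρ-cycle length = 2 (tail of 1 descent step not counted)

2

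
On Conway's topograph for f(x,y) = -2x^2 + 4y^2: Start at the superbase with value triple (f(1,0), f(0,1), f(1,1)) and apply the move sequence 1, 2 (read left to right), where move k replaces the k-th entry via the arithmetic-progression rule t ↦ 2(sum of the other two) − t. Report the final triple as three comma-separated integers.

start (-2,4,2) = (f(1,0),f(0,1),f(1,1))
replace slot 1: 2·(4+2) − (-2) = 14 → (14,4,2)
replace slot 2: 2·(14+2) − 4 = 28 → (14,28,2)

14,28,2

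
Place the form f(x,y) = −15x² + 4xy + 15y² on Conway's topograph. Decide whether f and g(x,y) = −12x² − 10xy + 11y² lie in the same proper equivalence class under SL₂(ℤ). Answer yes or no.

D₁ = 916, D₂ = 628
discriminants differ ⇒ not SL₂(ℤ)-equivalent

no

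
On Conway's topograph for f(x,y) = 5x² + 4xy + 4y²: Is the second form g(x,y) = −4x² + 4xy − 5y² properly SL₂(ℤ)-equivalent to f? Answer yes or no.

D₁ = -64, D₂ = -64
f: flip: (5,4,4)→(4,-4,5)
f: translate: b→4 (≡-4 mod 8), so (4,-4,5)→(4,4,5)
f: reduced (well bottom): (4,4,5) with a≤c, −a<b≤a
g is negative-definite; reduce −g:
−g: translate: b→4 (≡-4 mod 8), so (4,-4,5)→(4,4,5)
−g: reduced (well bottom): (4,4,5) with a≤c, −a<b≤a
flip sign back: reduced form of g is (-4,-4,-5)
reduced forms (4, 4, 5) vs (-4, -4, -5) ⇒ inequivalent

no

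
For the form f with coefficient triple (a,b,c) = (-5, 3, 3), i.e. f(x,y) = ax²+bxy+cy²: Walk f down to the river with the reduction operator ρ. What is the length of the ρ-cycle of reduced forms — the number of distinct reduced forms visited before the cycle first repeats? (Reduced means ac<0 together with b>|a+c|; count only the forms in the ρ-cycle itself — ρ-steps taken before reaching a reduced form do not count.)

D = 69, ⌊√D⌋ = 8
river: ρ → (3,3,-5)
river: ρ → (-5,7,1)
river: ρ → (1,7,-5)
river: ρ → (-5,3,3)
ρ-cycle length = 4 (tail of 0 descent steps not counted)

4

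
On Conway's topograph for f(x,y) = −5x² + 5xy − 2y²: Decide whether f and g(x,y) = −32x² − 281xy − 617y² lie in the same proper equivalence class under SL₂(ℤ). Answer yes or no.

D₁ = -15, D₂ = -15
f is negative-definite; reduce −f:
−f: translate: b→5 (≡-5 mod 10), so (5,-5,2)→(5,5,2)
−f: flip: (5,5,2)→(2,-5,5)
−f: translate: b→-1 (≡-5 mod 4), so (2,-5,5)→(2,-1,2)
−f: flip: (2,-1,2)→(2,1,2)
−f: reduced (well bottom): (2,1,2) with a≤c, −a<b≤a
flip sign back: reduced form of f is (-2,-1,-2)
g is negative-definite; reduce −g:
−g: translate: b→25 (≡281 mod 64), so (32,281,617)→(32,25,5)
−g: flip: (32,25,5)→(5,-25,32)
−g: translate: b→5 (≡-25 mod 10), so (5,-25,32)→(5,5,2)
−g: flip: (5,5,2)→(2,-5,5)
−g: translate: b→-1 (≡-5 mod 4), so (2,-5,5)→(2,-1,2)
−g: flip: (2,-1,2)→(2,1,2)
−g: reduced (well bottom): (2,1,2) with a≤c, −a<b≤a
flip sign back: reduced form of g is (-2,-1,-2)
reduced forms (-2, -1, -2) vs (-2, -1, -2) ⇒ equivalent

yes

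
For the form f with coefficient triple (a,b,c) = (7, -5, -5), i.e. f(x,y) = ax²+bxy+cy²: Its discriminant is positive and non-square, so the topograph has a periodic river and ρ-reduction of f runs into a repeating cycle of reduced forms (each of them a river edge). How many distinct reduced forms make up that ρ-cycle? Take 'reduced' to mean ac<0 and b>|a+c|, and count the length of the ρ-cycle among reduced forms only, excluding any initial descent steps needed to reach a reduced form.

D = 165, ⌊√D⌋ = 12
descent: ρ → (-5,5,7)  [lands on river]
river: ρ → (7,9,-3)
river: ρ → (-3,9,7)
river: ρ → (7,5,-5)
ρ-cycle length = 4 (tail of 1 descent step not counted)

4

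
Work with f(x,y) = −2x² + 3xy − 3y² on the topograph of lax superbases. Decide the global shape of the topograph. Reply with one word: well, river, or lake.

D = b²−4ac = 3² − 4·(-2)·(-3) = -15
D < 0 ⇒ definite ⇒ every region one sign ⇒ single well

well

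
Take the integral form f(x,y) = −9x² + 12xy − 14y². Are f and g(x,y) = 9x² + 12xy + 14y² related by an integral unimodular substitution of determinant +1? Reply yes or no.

D₁ = -360, D₂ = -360
f is negative-definite; reduce −f:
−f: translate: b→6 (≡-12 mod 18), so (9,-12,14)→(9,6,11)
−f: reduced (well bottom): (9,6,11) with a≤c, −a<b≤a
flip sign back: reduced form of f is (-9,-6,-11)
g: translate: b→-6 (≡12 mod 18), so (9,12,14)→(9,-6,11)
g: reduced (well bottom): (9,-6,11) with a≤c, −a<b≤a
reduced forms (-9, -6, -11) vs (9, -6, 11) ⇒ inequivalent

no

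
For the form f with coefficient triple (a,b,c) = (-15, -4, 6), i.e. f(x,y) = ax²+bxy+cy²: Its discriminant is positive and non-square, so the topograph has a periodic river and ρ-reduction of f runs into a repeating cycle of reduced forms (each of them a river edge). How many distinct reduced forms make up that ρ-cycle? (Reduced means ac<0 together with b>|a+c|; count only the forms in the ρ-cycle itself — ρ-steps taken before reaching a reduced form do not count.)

D = 376, ⌊√D⌋ = 19
descent: ρ → (6,16,-5)  [lands on river]
river: ρ → (-5,14,9)
river: ρ → (9,4,-10)
river: ρ → (-10,16,3)
river: ρ → (3,14,-15)
river: ρ → (-15,16,2)
river: ρ → (2,16,-15)
river: ρ → (-15,14,3)
river: ρ → (3,16,-10)
river: ρ → (-10,4,9)
river: ρ → (9,14,-5)
river: ρ → (-5,16,6)
river: ρ → (6,8,-13)
river: ρ → (-13,18,1)
river: ρ → (1,18,-13)
river: ρ → (-13,8,6)
ρ-cycle length = 16 (tail of 1 descent step not counted)

16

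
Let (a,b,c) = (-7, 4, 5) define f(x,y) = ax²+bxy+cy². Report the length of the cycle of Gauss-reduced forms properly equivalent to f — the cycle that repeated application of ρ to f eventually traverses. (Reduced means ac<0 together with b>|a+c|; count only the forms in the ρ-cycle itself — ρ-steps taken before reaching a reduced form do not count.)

D = 156, ⌊√D⌋ = 12
river: ρ → (5,6,-6)
river: ρ → (-6,6,5)
river: ρ → (5,4,-7)
river: ρ → (-7,10,2)
river: ρ → (2,10,-7)
river: ρ → (-7,4,5)
ρ-cycle length = 6 (tail of 0 descent steps not counted)

6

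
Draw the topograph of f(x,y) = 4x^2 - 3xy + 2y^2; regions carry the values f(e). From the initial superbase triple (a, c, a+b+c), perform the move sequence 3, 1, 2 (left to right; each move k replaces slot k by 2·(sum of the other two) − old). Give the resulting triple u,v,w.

start (4,2,3) = (f(1,0),f(0,1),f(1,1))
replace slot 3: 2·(4+2) − 3 = 9 → (4,2,9)
replace slot 1: 2·(2+9) − 4 = 18 → (18,2,9)
replace slot 2: 2·(18+9) − 2 = 52 → (18,52,9)

18,52,9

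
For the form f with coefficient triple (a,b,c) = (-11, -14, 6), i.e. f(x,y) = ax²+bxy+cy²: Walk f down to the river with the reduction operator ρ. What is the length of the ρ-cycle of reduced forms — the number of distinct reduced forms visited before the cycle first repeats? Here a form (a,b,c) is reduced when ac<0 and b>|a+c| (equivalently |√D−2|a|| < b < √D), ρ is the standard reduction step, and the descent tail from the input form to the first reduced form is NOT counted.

D = 460, ⌊√D⌋ = 21
descent: ρ → (6,14,-11)  [lands on river]
river: ρ → (-11,8,9)
river: ρ → (9,10,-10)
river: ρ → (-10,10,9)
river: ρ → (9,8,-11)
river: ρ → (-11,14,6)
river: ρ → (6,10,-15)
river: ρ → (-15,20,1)
river: ρ → (1,20,-15)
river: ρ → (-15,10,6)
ρ-cycle length = 10 (tail of 1 descent step not counted)

10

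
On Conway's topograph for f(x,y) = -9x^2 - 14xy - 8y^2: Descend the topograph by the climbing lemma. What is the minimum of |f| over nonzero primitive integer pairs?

translate: b→-4 (≡14 mod 18), so (9,14,8)→(9,-4,3)
flip: (9,-4,3)→(3,4,9)
translate: b→-2 (≡4 mod 6), so (3,4,9)→(3,-2,8)
reduced (well bottom): (3,-2,8) with a≤c, −a<b≤a
well minimum |f| = |-3| = 3 (negative-definite)

3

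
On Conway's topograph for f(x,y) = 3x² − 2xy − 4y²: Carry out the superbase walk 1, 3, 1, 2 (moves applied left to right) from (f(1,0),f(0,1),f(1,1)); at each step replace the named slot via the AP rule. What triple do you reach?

start (3,-4,-3) = (f(1,0),f(0,1),f(1,1))
replace slot 1: 2·((-4)+(-3)) − 3 = -17 → (-17,-4,-3)
replace slot 3: 2·((-17)+(-4)) − (-3) = -39 → (-17,-4,-39)
replace slot 1: 2·((-4)+(-39)) − (-17) = -69 → (-69,-4,-39)
replace slot 2: 2·((-69)+(-39)) − (-4) = -212 → (-69,-212,-39)

-69,-212,-39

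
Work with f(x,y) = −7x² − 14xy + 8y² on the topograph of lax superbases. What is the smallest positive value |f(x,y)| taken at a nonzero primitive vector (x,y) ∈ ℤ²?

descent: ρ → (8,14,-7)  [lands on river]
river: ρ → (-7,14,8)
river: ρ → (8,18,-3)
river: ρ → (-3,18,8)
closes: descent 1, river 4
min |a| on river = 3

3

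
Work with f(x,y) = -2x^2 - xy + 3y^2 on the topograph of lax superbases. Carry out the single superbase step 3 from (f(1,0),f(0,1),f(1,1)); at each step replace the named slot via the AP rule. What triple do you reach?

start (-2,3,0) = (f(1,0),f(0,1),f(1,1))
replace slot 3: 2·((-2)+3) − 0 = 2 → (-2,3,2)

-2,3,2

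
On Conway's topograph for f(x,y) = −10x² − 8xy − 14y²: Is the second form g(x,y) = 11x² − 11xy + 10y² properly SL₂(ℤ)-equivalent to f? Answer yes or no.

D₁ = -496, D₂ = -319
discriminants differ ⇒ not SL₂(ℤ)-equivalent

no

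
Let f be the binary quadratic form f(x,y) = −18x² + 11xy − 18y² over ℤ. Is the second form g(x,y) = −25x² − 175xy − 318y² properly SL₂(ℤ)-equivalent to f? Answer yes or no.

D₁ = -1175, D₂ = -1175
f is negative-definite; reduce −f:
−f: flip: (18,-11,18)→(18,11,18)
−f: reduced (well bottom): (18,11,18) with a≤c, −a<b≤a
flip sign back: reduced form of f is (-18,-11,-18)
g is negative-definite; reduce −g:
−g: translate: b→25 (≡175 mod 50), so (25,175,318)→(25,25,18)
−g: flip: (25,25,18)→(18,-25,25)
−g: translate: b→11 (≡-25 mod 36), so (18,-25,25)→(18,11,18)
−g: reduced (well bottom): (18,11,18) with a≤c, −a<b≤a
flip sign back: reduced form of g is (-18,-11,-18)
reduced forms (-18, -11, -18) vs (-18, -11, -18) ⇒ equivalent

yes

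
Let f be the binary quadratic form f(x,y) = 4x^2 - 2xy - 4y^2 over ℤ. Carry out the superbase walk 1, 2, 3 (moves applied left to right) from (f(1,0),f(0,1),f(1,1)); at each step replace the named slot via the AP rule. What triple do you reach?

start (4,-4,-2) = (f(1,0),f(0,1),f(1,1))
replace slot 1: 2·((-4)+(-2)) − 4 = -16 → (-16,-4,-2)
replace slot 2: 2·((-16)+(-2)) − (-4) = -32 → (-16,-32,-2)
replace slot 3: 2·((-16)+(-32)) − (-2) = -94 → (-16,-32,-94)

-16,-32,-94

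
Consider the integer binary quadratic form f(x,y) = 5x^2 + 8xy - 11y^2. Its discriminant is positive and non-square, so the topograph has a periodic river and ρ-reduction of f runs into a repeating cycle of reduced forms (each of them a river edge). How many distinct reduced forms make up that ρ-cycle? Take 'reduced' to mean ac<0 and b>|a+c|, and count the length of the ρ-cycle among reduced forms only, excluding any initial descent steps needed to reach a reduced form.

D = 284, ⌊√D⌋ = 16
river: ρ → (-11,14,2)
river: ρ → (2,14,-11)
river: ρ → (-11,8,5)
river: ρ → (5,12,-7)
river: ρ → (-7,16,1)
river: ρ → (1,16,-7)
river: ρ → (-7,12,5)
river: ρ → (5,8,-11)
ρ-cycle length = 8 (tail of 0 descent steps not counted)

8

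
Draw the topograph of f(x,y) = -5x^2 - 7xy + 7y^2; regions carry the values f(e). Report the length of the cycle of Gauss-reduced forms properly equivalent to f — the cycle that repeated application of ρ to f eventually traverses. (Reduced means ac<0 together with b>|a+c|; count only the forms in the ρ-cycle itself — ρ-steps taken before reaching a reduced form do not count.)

D = 189, ⌊√D⌋ = 13
descent: ρ → (7,7,-5)  [lands on river]
river: ρ → (-5,13,1)
river: ρ → (1,13,-5)
river: ρ → (-5,7,7)
ρ-cycle length = 4 (tail of 1 descent step not counted)

4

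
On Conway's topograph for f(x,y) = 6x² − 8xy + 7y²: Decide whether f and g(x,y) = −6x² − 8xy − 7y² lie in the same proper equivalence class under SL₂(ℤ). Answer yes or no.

D₁ = -104, D₂ = -104
f: translate: b→4 (≡-8 mod 12), so (6,-8,7)→(6,4,5)
f: flip: (6,4,5)→(5,-4,6)
f: reduced (well bottom): (5,-4,6) with a≤c, −a<b≤a
g is negative-definite; reduce −g:
−g: translate: b→-4 (≡8 mod 12), so (6,8,7)→(6,-4,5)
−g: flip: (6,-4,5)→(5,4,6)
−g: reduced (well bottom): (5,4,6) with a≤c, −a<b≤a
flip sign back: reduced form of g is (-5,-4,-6)
reduced forms (5, -4, 6) vs (-5, -4, -6) ⇒ inequivalent

no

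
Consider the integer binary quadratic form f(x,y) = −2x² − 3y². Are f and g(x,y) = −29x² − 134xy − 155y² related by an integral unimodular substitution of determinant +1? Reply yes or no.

D₁ = -24, D₂ = -24
f is negative-definite; reduce −f:
−f: reduced (well bottom): (2,0,3) with a≤c, −a<b≤a
flip sign back: reduced form of f is (-2,0,-3)
g is negative-definite; reduce −g:
−g: translate: b→18 (≡134 mod 58), so (29,134,155)→(29,18,3)
−g: flip: (29,18,3)→(3,-18,29)
−g: translate: b→0 (≡-18 mod 6), so (3,-18,29)→(3,0,2)
−g: flip: (3,0,2)→(2,0,3)
−g: reduced (well bottom): (2,0,3) with a≤c, −a<b≤a
flip sign back: reduced form of g is (-2,0,-3)
reduced forms (-2, 0, -3) vs (-2, 0, -3) ⇒ equivalent

yes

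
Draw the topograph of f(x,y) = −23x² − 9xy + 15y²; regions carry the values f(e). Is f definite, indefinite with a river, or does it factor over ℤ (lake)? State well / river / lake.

D = b²−4ac = (-9)² − 4·(-23)·15 = 1461
D > 0 non-square ⇒ indefinite ⇒ periodic river

river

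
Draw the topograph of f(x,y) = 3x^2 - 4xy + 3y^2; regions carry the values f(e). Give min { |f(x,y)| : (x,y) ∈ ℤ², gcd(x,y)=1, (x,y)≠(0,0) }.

translate: b→2 (≡-4 mod 6), so (3,-4,3)→(3,2,2)
flip: (3,2,2)→(2,-2,3)
translate: b→2 (≡-2 mod 4), so (2,-2,3)→(2,2,3)
reduced (well bottom): (2,2,3) with a≤c, −a<b≤a
well minimum = a = 2

2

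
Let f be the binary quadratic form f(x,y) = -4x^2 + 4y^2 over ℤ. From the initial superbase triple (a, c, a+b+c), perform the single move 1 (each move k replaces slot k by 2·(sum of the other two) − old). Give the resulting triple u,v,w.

start (-4,4,0) = (f(1,0),f(0,1),f(1,1))
replace slot 1: 2·(4+0) − (-4) = 12 → (12,4,0)

12,4,0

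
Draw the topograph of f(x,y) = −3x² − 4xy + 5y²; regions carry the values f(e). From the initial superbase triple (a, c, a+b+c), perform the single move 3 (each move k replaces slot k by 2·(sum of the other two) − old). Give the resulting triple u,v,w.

start (-3,5,-2) = (f(1,0),f(0,1),f(1,1))
replace slot 3: 2·((-3)+5) − (-2) = 6 → (-3,5,6)

-3,5,6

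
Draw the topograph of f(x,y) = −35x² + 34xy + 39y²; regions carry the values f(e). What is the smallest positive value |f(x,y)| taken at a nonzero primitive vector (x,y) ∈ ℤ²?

river: ρ → (39,44,-30)
river: ρ → (-30,76,7)
river: ρ → (7,78,-19)
river: ρ → (-19,74,15)
river: ρ → (15,76,-14)
river: ρ → (-14,64,45)
river: ρ → (45,26,-33)
river: ρ → (-33,40,38)
river: ρ → (38,36,-35)
river: ρ → (-35,34,39)
closes: descent 0, river 10
min |a| on river = 7

7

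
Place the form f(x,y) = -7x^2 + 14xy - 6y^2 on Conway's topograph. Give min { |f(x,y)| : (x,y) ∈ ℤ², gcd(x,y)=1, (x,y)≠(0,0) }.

descent: ρ → (-6,-2,1)
descent: ρ → (1,4,-3)  [lands on river]
river: ρ → (-3,2,2)
river: ρ → (2,2,-3)
river: ρ → (-3,4,1)
closes: descent 2, river 4
min |a| on river = 1

1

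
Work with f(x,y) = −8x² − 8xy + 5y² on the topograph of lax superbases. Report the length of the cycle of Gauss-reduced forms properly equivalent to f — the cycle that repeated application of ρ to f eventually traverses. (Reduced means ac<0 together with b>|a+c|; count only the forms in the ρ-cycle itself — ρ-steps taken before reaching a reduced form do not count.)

D = 224, ⌊√D⌋ = 14
descent: ρ → (5,8,-8)  [lands on river]
river: ρ → (-8,8,5)
river: ρ → (5,12,-4)
river: ρ → (-4,12,5)
ρ-cycle length = 4 (tail of 1 descent step not counted)

4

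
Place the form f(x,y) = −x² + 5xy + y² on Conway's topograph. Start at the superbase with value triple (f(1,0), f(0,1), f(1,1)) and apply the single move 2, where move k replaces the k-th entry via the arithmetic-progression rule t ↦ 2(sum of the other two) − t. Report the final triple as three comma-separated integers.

start (-1,1,5) = (f(1,0),f(0,1),f(1,1))
replace slot 2: 2·((-1)+5) − 1 = 7 → (-1,7,5)

-1,7,5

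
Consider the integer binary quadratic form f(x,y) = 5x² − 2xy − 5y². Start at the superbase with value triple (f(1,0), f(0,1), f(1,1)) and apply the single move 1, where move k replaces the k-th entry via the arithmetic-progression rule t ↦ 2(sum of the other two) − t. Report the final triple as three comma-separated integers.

start (5,-5,-2) = (f(1,0),f(0,1),f(1,1))
replace slot 1: 2·((-5)+(-2)) − 5 = -19 → (-19,-5,-2)

-19,-5,-2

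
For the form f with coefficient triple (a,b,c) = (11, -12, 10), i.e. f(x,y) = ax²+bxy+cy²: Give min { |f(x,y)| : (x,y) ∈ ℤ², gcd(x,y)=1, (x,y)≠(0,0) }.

translate: b→10 (≡-12 mod 22), so (11,-12,10)→(11,10,9)
flip: (11,10,9)→(9,-10,11)
translate: b→8 (≡-10 mod 18), so (9,-10,11)→(9,8,10)
reduced (well bottom): (9,8,10) with a≤c, −a<b≤a
well minimum = a = 9

9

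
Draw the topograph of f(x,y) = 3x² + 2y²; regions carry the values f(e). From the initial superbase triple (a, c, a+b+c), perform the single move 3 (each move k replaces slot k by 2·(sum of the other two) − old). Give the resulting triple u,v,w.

start (3,2,5) = (f(1,0),f(0,1),f(1,1))
replace slot 3: 2·(3+2) − 5 = 5 → (3,2,5)

3,2,5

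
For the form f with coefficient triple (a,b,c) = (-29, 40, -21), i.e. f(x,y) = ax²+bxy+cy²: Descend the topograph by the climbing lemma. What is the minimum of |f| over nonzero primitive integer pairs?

translate: b→18 (≡-40 mod 58), so (29,-40,21)→(29,18,10)
flip: (29,18,10)→(10,-18,29)
translate: b→2 (≡-18 mod 20), so (10,-18,29)→(10,2,21)
reduced (well bottom): (10,2,21) with a≤c, −a<b≤a
well minimum |f| = |-10| = 10 (negative-definite)

10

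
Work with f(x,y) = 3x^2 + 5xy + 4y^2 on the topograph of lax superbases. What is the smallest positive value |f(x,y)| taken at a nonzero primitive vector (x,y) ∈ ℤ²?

translate: b→-1 (≡5 mod 6), so (3,5,4)→(3,-1,2)
flip: (3,-1,2)→(2,1,3)
reduced (well bottom): (2,1,3) with a≤c, −a<b≤a
well minimum = a = 2

2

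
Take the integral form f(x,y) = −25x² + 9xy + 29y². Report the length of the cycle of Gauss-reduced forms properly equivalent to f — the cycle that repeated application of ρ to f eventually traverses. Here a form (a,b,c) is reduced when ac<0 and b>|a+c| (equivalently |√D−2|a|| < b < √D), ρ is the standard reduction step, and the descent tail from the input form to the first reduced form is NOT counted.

D = 2981, ⌊√D⌋ = 54
river: ρ → (29,49,-5)
river: ρ → (-5,51,19)
river: ρ → (19,25,-31)
river: ρ → (-31,37,13)
river: ρ → (13,41,-25)
river: ρ → (-25,9,29)
ρ-cycle length = 6 (tail of 0 descent steps not counted)

6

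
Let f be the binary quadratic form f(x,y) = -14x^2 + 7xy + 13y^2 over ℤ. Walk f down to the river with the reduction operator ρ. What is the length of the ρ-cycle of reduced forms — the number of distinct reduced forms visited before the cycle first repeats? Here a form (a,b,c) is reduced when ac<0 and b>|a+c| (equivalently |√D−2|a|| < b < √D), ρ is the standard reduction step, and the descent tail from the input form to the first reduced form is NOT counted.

D = 777, ⌊√D⌋ = 27
river: ρ → (13,19,-8)
river: ρ → (-8,13,19)
river: ρ → (19,25,-2)
river: ρ → (-2,27,6)
river: ρ → (6,21,-14)
river: ρ → (-14,7,13)
ρ-cycle length = 6 (tail of 0 descent steps not counted)

6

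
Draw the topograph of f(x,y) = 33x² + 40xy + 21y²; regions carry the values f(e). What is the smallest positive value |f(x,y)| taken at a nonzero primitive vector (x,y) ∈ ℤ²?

translate: b→-26 (≡40 mod 66), so (33,40,21)→(33,-26,14)
flip: (33,-26,14)→(14,26,33)
translate: b→-2 (≡26 mod 28), so (14,26,33)→(14,-2,21)
reduced (well bottom): (14,-2,21) with a≤c, −a<b≤a
well minimum = a = 14

14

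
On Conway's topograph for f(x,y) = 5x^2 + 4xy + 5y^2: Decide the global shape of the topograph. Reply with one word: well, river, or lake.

D = b²−4ac = 4² − 4·5·5 = -84
D < 0 ⇒ definite ⇒ every region one sign ⇒ single well

well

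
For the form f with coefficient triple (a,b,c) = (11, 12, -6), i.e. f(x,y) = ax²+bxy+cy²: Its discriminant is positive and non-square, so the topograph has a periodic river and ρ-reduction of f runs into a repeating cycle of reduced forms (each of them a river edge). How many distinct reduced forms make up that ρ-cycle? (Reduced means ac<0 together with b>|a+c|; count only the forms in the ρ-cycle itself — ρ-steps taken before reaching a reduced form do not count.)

D = 408, ⌊√D⌋ = 20
river: ρ → (-6,12,11)
river: ρ → (11,10,-7)
river: ρ → (-7,18,3)
river: ρ → (3,18,-7)
river: ρ → (-7,10,11)
river: ρ → (11,12,-6)
ρ-cycle length = 6 (tail of 0 descent steps not counted)

6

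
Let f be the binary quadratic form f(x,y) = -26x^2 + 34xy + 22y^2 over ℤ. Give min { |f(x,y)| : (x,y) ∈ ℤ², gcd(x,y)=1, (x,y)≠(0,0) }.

river: ρ → (22,54,-6)
river: ρ → (-6,54,22)
river: ρ → (22,34,-26)
river: ρ → (-26,18,30)
river: ρ → (30,42,-14)
river: ρ → (-14,42,30)
river: ρ → (30,18,-26)
river: ρ → (-26,34,22)
closes: descent 0, river 8
min |a| on river = 6

6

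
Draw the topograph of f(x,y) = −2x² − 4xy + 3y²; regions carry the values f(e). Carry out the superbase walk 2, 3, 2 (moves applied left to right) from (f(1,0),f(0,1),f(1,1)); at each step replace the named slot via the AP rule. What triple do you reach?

start (-2,3,-3) = (f(1,0),f(0,1),f(1,1))
replace slot 2: 2·((-2)+(-3)) − 3 = -13 → (-2,-13,-3)
replace slot 3: 2·((-2)+(-13)) − (-3) = -27 → (-2,-13,-27)
replace slot 2: 2·((-2)+(-27)) − (-13) = -45 → (-2,-45,-27)

-2,-45,-27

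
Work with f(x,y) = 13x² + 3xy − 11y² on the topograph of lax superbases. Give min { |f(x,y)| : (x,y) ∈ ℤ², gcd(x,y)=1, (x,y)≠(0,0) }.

river: ρ → (-11,19,5)
river: ρ → (5,21,-7)
river: ρ → (-7,21,5)
river: ρ → (5,19,-11)
river: ρ → (-11,3,13)
river: ρ → (13,23,-1)
river: ρ → (-1,23,13)
river: ρ → (13,3,-11)
closes: descent 0, river 8
min |a| on river = 1

1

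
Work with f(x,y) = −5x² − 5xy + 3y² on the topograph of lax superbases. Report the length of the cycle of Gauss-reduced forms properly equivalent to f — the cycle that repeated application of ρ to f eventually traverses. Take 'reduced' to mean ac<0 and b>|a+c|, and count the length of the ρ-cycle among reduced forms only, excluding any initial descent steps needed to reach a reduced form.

D = 85, ⌊√D⌋ = 9
descent: ρ → (3,5,-5)  [lands on river]
river: ρ → (-5,5,3)
river: ρ → (3,7,-3)
river: ρ → (-3,5,5)
river: ρ → (5,5,-3)
river: ρ → (-3,7,3)
ρ-cycle length = 6 (tail of 1 descent step not counted)

6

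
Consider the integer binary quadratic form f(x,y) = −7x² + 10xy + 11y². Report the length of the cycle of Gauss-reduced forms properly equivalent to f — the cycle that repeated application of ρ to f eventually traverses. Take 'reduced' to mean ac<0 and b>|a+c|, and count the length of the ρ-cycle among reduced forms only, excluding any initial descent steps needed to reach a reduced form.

D = 408, ⌊√D⌋ = 20
river: ρ → (11,12,-6)
river: ρ → (-6,12,11)
river: ρ → (11,10,-7)
river: ρ → (-7,18,3)
river: ρ → (3,18,-7)
river: ρ → (-7,10,11)
ρ-cycle length = 6 (tail of 0 descent steps not counted)

6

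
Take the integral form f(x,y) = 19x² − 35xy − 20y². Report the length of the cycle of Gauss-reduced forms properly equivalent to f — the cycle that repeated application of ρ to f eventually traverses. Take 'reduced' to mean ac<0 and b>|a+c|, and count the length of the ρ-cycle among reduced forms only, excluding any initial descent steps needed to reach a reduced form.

D = 2745, ⌊√D⌋ = 52
descent: ρ → (-20,35,19)  [lands on river]
river: ρ → (19,41,-14)
river: ρ → (-14,43,16)
river: ρ → (16,21,-36)
river: ρ → (-36,51,1)
river: ρ → (1,51,-36)
river: ρ → (-36,21,16)
river: ρ → (16,43,-14)
river: ρ → (-14,41,19)
river: ρ → (19,35,-20)
river: ρ → (-20,45,9)
river: ρ → (9,45,-20)
ρ-cycle length = 12 (tail of 1 descent step not counted)

12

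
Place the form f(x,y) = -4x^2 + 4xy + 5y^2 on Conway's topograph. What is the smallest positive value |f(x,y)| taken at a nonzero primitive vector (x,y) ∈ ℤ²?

river: ρ → (5,6,-3)
river: ρ → (-3,6,5)
river: ρ → (5,4,-4)
river: ρ → (-4,4,5)
closes: descent 0, river 4
min |a| on river = 3

3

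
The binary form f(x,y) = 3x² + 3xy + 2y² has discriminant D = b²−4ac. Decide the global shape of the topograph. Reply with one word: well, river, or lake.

D = b²−4ac = 3² − 4·3·2 = -15
D < 0 ⇒ definite ⇒ every region one sign ⇒ single well

well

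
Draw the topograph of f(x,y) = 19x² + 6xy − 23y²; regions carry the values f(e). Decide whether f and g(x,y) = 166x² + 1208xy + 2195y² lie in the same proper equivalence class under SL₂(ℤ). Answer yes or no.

D₁ = 1784, D₂ = 1784
river cycle of f (length 16): (-23, 40, 2), (2, 40, -23), (-23, 6, 19), (19, 32, -10), (-10, 28, 25), (25, 22, -13), (-13, 30, 17), (17, 38, -5), (-5, 42, 1), (1, 42, -5), … (6 more)
river cycle of g (length 16): (19, 6, -23), (-23, 40, 2), (2, 40, -23), (-23, 6, 19), (19, 32, -10), (-10, 28, 25), (25, 22, -13), (-13, 30, 17), (17, 38, -5), (-5, 42, 1), … (6 more)
cycles coincide ⇒ equivalent

yes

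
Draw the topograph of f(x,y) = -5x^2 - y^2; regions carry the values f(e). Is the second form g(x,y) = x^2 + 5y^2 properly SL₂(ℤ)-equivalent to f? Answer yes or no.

D₁ = -20, D₂ = -20
f is negative-definite; reduce −f:
−f: flip: (5,0,1)→(1,0,5)
−f: reduced (well bottom): (1,0,5) with a≤c, −a<b≤a
flip sign back: reduced form of f is (-1,0,-5)
g: reduced (well bottom): (1,0,5) with a≤c, −a<b≤a
reduced forms (-1, 0, -5) vs (1, 0, 5) ⇒ inequivalent

no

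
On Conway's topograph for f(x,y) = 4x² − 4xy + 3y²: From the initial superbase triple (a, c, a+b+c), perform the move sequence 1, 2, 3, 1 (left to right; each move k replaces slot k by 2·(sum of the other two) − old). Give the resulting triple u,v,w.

start (4,3,3) = (f(1,0),f(0,1),f(1,1))
replace slot 1: 2·(3+3) − 4 = 8 → (8,3,3)
replace slot 2: 2·(8+3) − 3 = 19 → (8,19,3)
replace slot 3: 2·(8+19) − 3 = 51 → (8,19,51)
replace slot 1: 2·(19+51) − 8 = 132 → (132,19,51)

132,19,51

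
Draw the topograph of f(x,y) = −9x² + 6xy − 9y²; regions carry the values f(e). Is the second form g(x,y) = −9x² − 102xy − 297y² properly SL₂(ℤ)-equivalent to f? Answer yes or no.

D₁ = -288, D₂ = -288
f is negative-definite; reduce −f:
−f: flip: (9,-6,9)→(9,6,9)
−f: reduced (well bottom): (9,6,9) with a≤c, −a<b≤a
flip sign back: reduced form of f is (-9,-6,-9)
g is negative-definite; reduce −g:
−g: translate: b→-6 (≡102 mod 18), so (9,102,297)→(9,-6,9)
−g: flip: (9,-6,9)→(9,6,9)
−g: reduced (well bottom): (9,6,9) with a≤c, −a<b≤a
flip sign back: reduced form of g is (-9,-6,-9)
reduced forms (-9, -6, -9) vs (-9, -6, -9) ⇒ equivalent

yes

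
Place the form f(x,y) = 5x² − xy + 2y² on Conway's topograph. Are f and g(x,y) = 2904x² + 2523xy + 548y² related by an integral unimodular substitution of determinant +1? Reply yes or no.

D₁ = -39, D₂ = -39
f: flip: (5,-1,2)→(2,1,5)
f: reduced (well bottom): (2,1,5) with a≤c, −a<b≤a
g: flip: (2904,2523,548)→(548,-2523,2904)
g: translate: b→-331 (≡-2523 mod 1096), so (548,-2523,2904)→(548,-331,50)
g: flip: (548,-331,50)→(50,331,548)
g: translate: b→31 (≡331 mod 100), so (50,331,548)→(50,31,5)
g: flip: (50,31,5)→(5,-31,50)
g: translate: b→-1 (≡-31 mod 10), so (5,-31,50)→(5,-1,2)
g: flip: (5,-1,2)→(2,1,5)
g: reduced (well bottom): (2,1,5) with a≤c, −a<b≤a
reduced forms (2, 1, 5) vs (2, 1, 5) ⇒ equivalent

yes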